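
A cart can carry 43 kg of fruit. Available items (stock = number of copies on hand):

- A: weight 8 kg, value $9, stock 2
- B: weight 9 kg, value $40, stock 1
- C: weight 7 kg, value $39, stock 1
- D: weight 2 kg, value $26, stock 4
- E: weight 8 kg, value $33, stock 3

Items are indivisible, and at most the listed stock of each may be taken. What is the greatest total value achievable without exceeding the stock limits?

$249

Best selections within weight 43 and stock limits:
- 1×B + 1×C + 4×D + 2×E: weight 40, value 249
- 1×B + 4×D + 3×E: weight 41, value 243
Best: $249.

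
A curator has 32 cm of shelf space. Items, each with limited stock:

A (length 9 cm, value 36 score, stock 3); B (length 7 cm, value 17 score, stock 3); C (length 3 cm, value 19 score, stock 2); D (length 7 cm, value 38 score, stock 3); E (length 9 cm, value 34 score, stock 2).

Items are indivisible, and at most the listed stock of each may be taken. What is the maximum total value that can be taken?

Best selections within length 32 and stock limits:
- 2×C + 3×D: length 27, value 152
- 1×A + 2×C + 2×D: length 29, value 150
Best: 152 score.

152 score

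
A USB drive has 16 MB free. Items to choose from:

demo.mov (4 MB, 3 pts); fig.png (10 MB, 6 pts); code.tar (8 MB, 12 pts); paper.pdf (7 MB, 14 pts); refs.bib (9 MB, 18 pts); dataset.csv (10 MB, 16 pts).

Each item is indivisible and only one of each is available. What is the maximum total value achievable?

This is a 0/1 knapsack; check combinations near the capacity.
- paper.pdf+refs.bib: size 7+9=16, value 14+18=32
- code.tar+paper.pdf: size 8+7=15, value 12+14=26
- demo.mov+refs.bib: size 4+9=13, value 3+18=21
- demo.mov+dataset.csv: size 4+10=14, value 3+16=19
Best: 32 pts.

32 pts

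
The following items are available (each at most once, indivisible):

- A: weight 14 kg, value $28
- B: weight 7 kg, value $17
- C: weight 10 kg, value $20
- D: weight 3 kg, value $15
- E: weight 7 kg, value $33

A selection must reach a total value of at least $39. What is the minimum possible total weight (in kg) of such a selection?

Subsets with value ≥ 39, sorted by total weight:
- D+E: weight 10, value 48
- B+E: weight 14, value 50
- B+D+E: weight 17, value 65
Minimum weight: 10 kg.

10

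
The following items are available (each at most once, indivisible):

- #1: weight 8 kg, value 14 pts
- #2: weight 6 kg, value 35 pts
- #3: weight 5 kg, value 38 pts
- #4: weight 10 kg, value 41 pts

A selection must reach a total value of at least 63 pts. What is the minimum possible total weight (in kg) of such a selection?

Subsets with value ≥ 63, sorted by total weight:
- #2+#3: weight 11, value 73
- #3+#4: weight 15, value 79
Minimum weight: 11 kg.

11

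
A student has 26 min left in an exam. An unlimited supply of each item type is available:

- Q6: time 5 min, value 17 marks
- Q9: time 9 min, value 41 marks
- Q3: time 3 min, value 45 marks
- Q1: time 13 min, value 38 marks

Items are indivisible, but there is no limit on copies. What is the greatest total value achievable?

Best value-per-unit is Q3 at 45/3, and filling with it alone uses time 8×3=24. No mix of the others beats 8×45 = 360.

360 marks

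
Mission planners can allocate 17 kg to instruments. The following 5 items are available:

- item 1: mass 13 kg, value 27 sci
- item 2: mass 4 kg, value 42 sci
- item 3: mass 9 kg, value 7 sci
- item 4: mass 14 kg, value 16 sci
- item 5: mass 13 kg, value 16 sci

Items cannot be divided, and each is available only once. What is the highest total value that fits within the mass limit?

Check high-value combinations within 17 kg:
- item 1+item 2: mass 13+4=17, value 27+42=69
- item 2+item 5: mass 4+13=17, value 42+16=58
- item 2+item 3: mass 4+9=13, value 42+7=49
- item 2: mass 4, value 42
Best: 69 sci.

69 sci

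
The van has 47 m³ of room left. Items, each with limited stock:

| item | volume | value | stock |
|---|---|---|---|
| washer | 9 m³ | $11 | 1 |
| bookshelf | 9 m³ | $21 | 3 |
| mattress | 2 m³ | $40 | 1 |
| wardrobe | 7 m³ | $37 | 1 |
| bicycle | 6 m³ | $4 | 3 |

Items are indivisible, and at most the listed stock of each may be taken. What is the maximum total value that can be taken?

$151

Best selections within volume 47 and stock limits:
- 1×washer + 3×bookshelf + 1×mattress + 1×wardrobe: volume 45, value 151
- 3×bookshelf + 1×mattress + 1×wardrobe + 1×bicycle: volume 42, value 144
- 3×bookshelf + 1×mattress + 1×wardrobe: volume 36, value 140
- 1×washer + 2×bookshelf + 1×mattress + 1×wardrobe + 1×bicycle: volume 42, value 134
Best: $151.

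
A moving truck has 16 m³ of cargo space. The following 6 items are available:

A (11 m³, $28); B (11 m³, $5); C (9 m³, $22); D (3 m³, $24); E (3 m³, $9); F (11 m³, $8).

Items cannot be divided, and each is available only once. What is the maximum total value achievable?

Check high-value combinations within 16 m³:
- C+D+E: volume 9+3+3=15, value 22+24+9=55
- A+D: volume 11+3=14, value 28+24=52
- C+D: volume 9+3=12, value 22+24=46
Best: $55.

$55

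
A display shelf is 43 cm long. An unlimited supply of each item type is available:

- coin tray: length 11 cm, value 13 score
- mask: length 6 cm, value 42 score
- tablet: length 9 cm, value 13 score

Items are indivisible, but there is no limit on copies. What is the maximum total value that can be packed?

294 score

Best value-per-unit is mask at 42/6, and filling with it alone uses length 7×6=42. No mix of the others beats 7×42 = 294.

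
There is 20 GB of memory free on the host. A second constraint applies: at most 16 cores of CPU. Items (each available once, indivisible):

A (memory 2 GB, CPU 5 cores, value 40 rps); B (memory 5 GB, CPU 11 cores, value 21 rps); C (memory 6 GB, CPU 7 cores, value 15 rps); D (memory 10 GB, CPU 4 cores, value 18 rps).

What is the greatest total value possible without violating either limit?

73 rps

Feasible sets respecting both limits:
- A+C+D: memory 18, CPU 16, value 73
- A+B: memory 7, CPU 16, value 61
- A+D: memory 12, CPU 9, value 58
- A+C: memory 8, CPU 12, value 55
Best: 73 rps.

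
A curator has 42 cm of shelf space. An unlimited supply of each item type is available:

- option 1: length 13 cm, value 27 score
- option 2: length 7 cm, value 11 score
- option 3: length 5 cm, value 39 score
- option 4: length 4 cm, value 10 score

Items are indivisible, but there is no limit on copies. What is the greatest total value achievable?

Best value-per-unit is option 3 at 39/5, and filling with it alone uses length 8×5=40. No mix of the others beats 8×39 = 312.

312 score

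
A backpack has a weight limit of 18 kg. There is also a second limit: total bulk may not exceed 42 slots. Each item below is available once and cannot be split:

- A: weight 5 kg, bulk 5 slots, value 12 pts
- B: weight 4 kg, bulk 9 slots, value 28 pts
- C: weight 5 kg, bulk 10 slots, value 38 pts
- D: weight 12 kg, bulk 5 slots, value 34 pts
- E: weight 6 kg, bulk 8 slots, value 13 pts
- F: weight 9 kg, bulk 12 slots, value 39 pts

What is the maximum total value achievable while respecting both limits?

Feasible sets respecting both limits:
- B+C+F: weight 18, bulk 31, value 105
- B+C+E: weight 15, bulk 27, value 79
- A+B+F: weight 18, bulk 26, value 79
- A+B+C: weight 14, bulk 24, value 78
Best: 105 pts.

105 pts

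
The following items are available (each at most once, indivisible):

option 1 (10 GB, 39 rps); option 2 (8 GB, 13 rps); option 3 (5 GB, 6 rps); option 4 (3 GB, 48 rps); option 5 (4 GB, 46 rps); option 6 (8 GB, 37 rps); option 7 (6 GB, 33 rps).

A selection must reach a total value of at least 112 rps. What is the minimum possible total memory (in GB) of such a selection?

13

Subsets with value ≥ 112, sorted by total memory:
- option 4+option 5+option 7: memory 13, value 127
- option 4+option 5+option 6: memory 15, value 131
- option 1+option 4+option 5: memory 17, value 133
- option 4+option 6+option 7: memory 17, value 118
Minimum memory: 13 GB.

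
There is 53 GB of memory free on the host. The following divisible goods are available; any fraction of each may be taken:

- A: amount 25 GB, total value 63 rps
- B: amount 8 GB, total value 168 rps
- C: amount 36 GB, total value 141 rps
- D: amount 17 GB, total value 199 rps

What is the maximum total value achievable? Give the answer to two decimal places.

476.67

Take in order of value per unit:
- B (168/8 per unit): all 8 → value 168, running total 168.00
- D (199/17 per unit): all 17 → value 199, running total 367.00
- C (141/36 per unit): 28 of 36 → value 28×141/36 = 109.6667, running total 476.67
Total 476.67.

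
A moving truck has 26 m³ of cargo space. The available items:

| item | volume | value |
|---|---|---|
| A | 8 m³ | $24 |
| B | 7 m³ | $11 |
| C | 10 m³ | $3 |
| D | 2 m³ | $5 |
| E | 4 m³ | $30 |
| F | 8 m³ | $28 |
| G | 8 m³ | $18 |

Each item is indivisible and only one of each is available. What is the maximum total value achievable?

$87

Check high-value combinations within 26 m³:
- A+D+E+F: volume 8+2+4+8=22, value 24+5+30+28=87
- A+E+F: volume 8+4+8=20, value 24+30+28=82
- D+E+F+G: volume 2+4+8+8=22, value 5+30+28+18=81
- A+D+E+G: volume 8+2+4+8=22, value 24+5+30+18=77
- E+F+G: volume 4+8+8=20, value 30+28+18=76
Best: $87.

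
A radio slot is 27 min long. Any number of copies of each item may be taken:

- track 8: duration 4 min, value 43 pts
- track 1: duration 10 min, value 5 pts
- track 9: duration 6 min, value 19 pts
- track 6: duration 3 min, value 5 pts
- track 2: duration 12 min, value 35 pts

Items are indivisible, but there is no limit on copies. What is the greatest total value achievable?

263 pts

Best value-per-unit is track 8 at 43/4; filling with it alone gives 6×43 = 258.
Optimal mix: 6×track 8 + 1×track 6 → duration 27, value 263.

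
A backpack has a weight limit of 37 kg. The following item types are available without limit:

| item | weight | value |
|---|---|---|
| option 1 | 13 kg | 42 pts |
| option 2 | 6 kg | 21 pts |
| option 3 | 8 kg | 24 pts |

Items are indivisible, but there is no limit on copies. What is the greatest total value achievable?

126 pts

Best value-per-unit is option 2 at 21/6; filling with it alone gives 6×21 = 126.
Optimal mix: 1×option 1 + 4×option 2 → weight 37, value 126.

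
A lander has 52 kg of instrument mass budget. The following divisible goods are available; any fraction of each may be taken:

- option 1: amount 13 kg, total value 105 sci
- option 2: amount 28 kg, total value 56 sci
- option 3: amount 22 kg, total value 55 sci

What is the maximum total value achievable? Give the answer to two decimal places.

194.00

Take in order of value per unit:
- option 1 (105/13 per unit): all 13 → value 105, running total 105.00
- option 3 (55/22 per unit): all 22 → value 55, running total 160.00
- option 2 (56/28 per unit): 17 of 28 → value 17×56/28 = 34.0000, running total 194.00
Total 194.00.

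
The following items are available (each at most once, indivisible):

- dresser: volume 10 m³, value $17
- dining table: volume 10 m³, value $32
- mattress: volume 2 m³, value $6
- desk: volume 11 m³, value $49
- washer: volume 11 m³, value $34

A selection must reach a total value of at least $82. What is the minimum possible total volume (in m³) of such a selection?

22

Subsets with value ≥ 82, sorted by total volume:
- desk+washer: volume 22, value 83
- dining table+mattress+desk: volume 23, value 87
Minimum volume: 22 m³.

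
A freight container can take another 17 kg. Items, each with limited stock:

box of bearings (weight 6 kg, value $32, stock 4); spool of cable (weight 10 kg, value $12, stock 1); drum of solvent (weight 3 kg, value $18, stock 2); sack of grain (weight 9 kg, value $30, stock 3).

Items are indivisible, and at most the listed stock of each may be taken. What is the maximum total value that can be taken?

Best selections within weight 17 and stock limits:
- 2×box of bearings + 1×drum of solvent: weight 15, value 82
- 1×box of bearings + 2×drum of solvent: weight 12, value 68
- 2×drum of solvent + 1×sack of grain: weight 15, value 66
Best: $82.

$82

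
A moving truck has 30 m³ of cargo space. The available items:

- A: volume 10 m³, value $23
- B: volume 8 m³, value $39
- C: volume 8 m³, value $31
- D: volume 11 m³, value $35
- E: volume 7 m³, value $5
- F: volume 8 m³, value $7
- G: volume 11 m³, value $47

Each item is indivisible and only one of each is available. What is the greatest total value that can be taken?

$121

Check high-value combinations within 30 m³:
- B+D+G: volume 8+11+11=30, value 39+35+47=121
- B+C+G: volume 8+8+11=27, value 39+31+47=117
- C+D+G: volume 8+11+11=30, value 31+35+47=113
- A+B+G: volume 10+8+11=29, value 23+39+47=109
- B+C+D: volume 8+8+11=27, value 39+31+35=105
Best: $121.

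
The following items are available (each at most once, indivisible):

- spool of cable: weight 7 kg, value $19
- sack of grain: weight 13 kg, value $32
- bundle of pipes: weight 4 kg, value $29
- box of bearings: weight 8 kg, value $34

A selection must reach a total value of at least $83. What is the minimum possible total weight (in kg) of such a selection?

25

Subsets with value ≥ 83, sorted by total weight:
- sack of grain+bundle of pipes+box of bearings: weight 25, value 95
- spool of cable+sack of grain+box of bearings: weight 28, value 85
Minimum weight: 25 kg.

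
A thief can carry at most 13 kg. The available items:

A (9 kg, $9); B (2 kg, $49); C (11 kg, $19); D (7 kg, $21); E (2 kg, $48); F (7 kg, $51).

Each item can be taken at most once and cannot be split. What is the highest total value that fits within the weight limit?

This is a 0/1 knapsack; check combinations near the capacity.
- B+E+F: weight 2+2+7=11, value 49+48+51=148
- B+D+E: weight 2+7+2=11, value 49+21+48=118
- A+B+E: weight 9+2+2=13, value 9+49+48=106
Best: $148.

$148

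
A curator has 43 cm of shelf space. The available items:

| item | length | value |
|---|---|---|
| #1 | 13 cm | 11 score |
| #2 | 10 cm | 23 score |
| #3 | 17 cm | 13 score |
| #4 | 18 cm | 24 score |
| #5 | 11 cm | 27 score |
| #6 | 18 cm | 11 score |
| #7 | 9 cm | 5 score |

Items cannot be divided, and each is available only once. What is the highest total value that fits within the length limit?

Check high-value combinations within 43 cm:
- #2+#4+#5: length 10+18+11=39, value 23+24+27=74
- #1+#2+#5+#7: length 13+10+11+9=43, value 11+23+27+5=66
- #2+#3+#5: length 10+17+11=38, value 23+13+27=63
- #1+#4+#5: length 13+18+11=42, value 11+24+27=62
- #1+#2+#5: length 13+10+11=34, value 11+23+27=61
Best: 74 score.

74 score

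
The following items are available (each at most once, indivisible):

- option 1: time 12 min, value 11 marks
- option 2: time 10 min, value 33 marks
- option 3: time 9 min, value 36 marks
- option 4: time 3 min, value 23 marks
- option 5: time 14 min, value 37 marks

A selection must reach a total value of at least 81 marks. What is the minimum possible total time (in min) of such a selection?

Subsets with value ≥ 81, sorted by total time:
- option 2+option 3+option 4: time 22, value 92
- option 3+option 4+option 5: time 26, value 96
- option 2+option 4+option 5: time 27, value 93
- option 2+option 3+option 5: time 33, value 106
Minimum time: 22 min.

22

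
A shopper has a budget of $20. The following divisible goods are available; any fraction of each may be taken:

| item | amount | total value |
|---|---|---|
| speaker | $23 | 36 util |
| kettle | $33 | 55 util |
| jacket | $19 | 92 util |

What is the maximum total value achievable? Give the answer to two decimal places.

Take in order of value per unit:
- jacket (92/19 per unit): all 19 → value 92, running total 92.00
- kettle (55/33 per unit): 1 of 33 → value 1×55/33 = 1.6667, running total 93.67
Total 93.67.

93.67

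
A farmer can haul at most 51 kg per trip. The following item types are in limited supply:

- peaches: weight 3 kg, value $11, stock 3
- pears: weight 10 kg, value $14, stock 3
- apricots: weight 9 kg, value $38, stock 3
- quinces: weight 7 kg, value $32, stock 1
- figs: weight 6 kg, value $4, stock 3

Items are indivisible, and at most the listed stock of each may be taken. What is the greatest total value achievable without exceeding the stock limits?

Top feasible selections:
- 3×peaches + 3×apricots + 1×quinces + 1×figs: weight 49, value 183
- 2×peaches + 1×pears + 3×apricots + 1×quinces: weight 50, value 182
Best: $183.

$183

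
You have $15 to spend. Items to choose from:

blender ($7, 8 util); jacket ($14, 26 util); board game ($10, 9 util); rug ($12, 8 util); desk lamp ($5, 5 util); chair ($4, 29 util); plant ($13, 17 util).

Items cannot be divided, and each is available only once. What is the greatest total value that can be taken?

This is a 0/1 knapsack; check combinations near the capacity.
- board game+chair: cost 10+4=14, value 9+29=38
- blender+chair: cost 7+4=11, value 8+29=37
- desk lamp+chair: cost 5+4=9, value 5+29=34
- chair: cost 4, value 29
- jacket: cost 14, value 26
Best: 38 util.

38 util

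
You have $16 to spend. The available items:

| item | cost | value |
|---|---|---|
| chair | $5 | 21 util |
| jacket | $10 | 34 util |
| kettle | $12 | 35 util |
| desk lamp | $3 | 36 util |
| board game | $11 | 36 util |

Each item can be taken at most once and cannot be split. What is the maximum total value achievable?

72 util

Check high-value combinations within $16:
- desk lamp+board game: cost 3+11=14, value 36+36=72
- kettle+desk lamp: cost 12+3=15, value 35+36=71
- jacket+desk lamp: cost 10+3=13, value 34+36=70
Best: 72 util.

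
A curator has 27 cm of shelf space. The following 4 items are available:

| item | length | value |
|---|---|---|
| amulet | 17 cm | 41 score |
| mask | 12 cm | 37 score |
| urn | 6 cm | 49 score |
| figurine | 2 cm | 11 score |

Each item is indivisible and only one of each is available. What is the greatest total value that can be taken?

Check high-value combinations within 27 cm:
- amulet+urn+figurine: length 17+6+2=25, value 41+49+11=101
- mask+urn+figurine: length 12+6+2=20, value 37+49+11=97
- amulet+urn: length 17+6=23, value 41+49=90
Best: 101 score.

101 score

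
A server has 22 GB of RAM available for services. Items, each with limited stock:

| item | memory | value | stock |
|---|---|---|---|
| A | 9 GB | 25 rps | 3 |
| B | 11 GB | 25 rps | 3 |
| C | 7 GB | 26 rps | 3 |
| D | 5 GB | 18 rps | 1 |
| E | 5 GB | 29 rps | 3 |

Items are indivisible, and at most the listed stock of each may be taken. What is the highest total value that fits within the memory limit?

Top feasible selections:
- 1×C + 3×E: memory 22, value 113
- 1×D + 3×E: memory 20, value 105
Best: 113 rps.

113 rps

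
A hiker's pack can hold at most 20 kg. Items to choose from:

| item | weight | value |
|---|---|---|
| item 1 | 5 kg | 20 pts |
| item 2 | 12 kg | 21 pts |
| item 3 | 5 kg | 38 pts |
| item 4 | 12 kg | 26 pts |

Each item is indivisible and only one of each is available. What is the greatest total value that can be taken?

This is a 0/1 knapsack; check combinations near the capacity.
- item 3+item 4: weight 5+12=17, value 38+26=64
- item 2+item 3: weight 12+5=17, value 21+38=59
- item 1+item 3: weight 5+5=10, value 20+38=58
- item 1+item 4: weight 5+12=17, value 20+26=46
- item 1+item 2: weight 5+12=17, value 20+21=41
Best: 64 pts.

64 pts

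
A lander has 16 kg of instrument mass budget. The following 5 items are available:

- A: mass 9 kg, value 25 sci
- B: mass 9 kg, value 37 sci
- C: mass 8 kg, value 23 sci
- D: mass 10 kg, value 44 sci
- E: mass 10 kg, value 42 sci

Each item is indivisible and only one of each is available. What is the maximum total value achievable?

Check high-value combinations within 16 kg:
- D: mass 10, value 44
- E: mass 10, value 42
- B: mass 9, value 37
- A: mass 9, value 25
Best: 44 sci.

44 sci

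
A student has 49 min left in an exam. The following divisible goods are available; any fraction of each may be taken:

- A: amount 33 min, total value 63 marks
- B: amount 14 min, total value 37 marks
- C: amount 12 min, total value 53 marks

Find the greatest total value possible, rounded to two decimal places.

133.91

Take in order of value per unit:
- C (53/12 per unit): all 12 → value 53, running total 53.00
- B (37/14 per unit): all 14 → value 37, running total 90.00
- A (63/33 per unit): 23 of 33 → value 23×63/33 = 43.9091, running total 133.91
Total 133.91.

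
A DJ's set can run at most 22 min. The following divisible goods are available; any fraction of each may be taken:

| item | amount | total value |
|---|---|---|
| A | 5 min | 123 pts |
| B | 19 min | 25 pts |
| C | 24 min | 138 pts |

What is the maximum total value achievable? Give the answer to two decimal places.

Take in order of value per unit:
- A (123/5 per unit): all 5 → value 123, running total 123.00
- C (138/24 per unit): 17 of 24 → value 17×138/24 = 97.7500, running total 220.75
Total 220.75.

220.75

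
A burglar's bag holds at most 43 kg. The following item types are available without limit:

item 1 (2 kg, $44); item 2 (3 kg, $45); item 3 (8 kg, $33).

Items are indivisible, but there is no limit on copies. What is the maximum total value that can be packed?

Best value-per-unit is item 1 at 44/2; filling with it alone gives 21×44 = 924.
Optimal mix: 20×item 1 + 1×item 2 → weight 43, value 925.

$925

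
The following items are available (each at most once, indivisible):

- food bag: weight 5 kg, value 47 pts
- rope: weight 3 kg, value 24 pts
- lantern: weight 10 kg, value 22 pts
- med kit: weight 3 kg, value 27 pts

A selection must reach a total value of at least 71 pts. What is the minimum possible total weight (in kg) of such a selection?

8

Subsets with value ≥ 71, sorted by total weight:
- food bag+med kit: weight 8, value 74
- food bag+rope: weight 8, value 71
- food bag+rope+med kit: weight 11, value 98
- rope+lantern+med kit: weight 16, value 73
Minimum weight: 8 kg.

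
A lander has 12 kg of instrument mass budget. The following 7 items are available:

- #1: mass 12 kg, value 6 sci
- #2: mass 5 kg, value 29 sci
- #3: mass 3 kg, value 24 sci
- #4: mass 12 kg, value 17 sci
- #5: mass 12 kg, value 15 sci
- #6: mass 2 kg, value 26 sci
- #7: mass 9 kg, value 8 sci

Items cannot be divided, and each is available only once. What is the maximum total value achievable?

This is a 0/1 knapsack; check combinations near the capacity.
- #2+#3+#6: mass 5+3+2=10, value 29+24+26=79
- #2+#6: mass 5+2=7, value 29+26=55
- #2+#3: mass 5+3=8, value 29+24=53
- #3+#6: mass 3+2=5, value 24+26=50
- #6+#7: mass 2+9=11, value 26+8=34
Best: 79 sci.

79 sci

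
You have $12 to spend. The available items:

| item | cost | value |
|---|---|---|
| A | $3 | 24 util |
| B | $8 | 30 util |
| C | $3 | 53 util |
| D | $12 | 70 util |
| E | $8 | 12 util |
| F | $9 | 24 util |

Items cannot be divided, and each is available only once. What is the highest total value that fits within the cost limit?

83 util

This is a 0/1 knapsack; check combinations near the capacity.
- B+C: cost 8+3=11, value 30+53=83
- A+C: cost 3+3=6, value 24+53=77
- C+F: cost 3+9=12, value 53+24=77
- D: cost 12, value 70
- C+E: cost 3+8=11, value 53+12=65
Best: 83 util.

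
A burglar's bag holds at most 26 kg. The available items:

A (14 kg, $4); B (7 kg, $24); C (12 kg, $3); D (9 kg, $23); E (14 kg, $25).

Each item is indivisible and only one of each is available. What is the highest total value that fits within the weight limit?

Check high-value combinations within 26 kg:
- B+E: weight 7+14=21, value 24+25=49
- D+E: weight 9+14=23, value 23+25=48
- B+D: weight 7+9=16, value 24+23=47
- A+B: weight 14+7=21, value 4+24=28
Best: $49.

$49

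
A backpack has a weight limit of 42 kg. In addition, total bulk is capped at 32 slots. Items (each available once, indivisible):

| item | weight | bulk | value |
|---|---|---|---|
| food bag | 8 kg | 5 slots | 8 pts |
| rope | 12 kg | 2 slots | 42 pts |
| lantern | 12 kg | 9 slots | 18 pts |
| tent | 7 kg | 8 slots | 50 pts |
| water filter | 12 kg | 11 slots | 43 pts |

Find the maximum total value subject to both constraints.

143 pts

Feasible sets respecting both limits:
- food bag+rope+tent+water filter: weight 39, bulk 26, value 143
- rope+tent+water filter: weight 31, bulk 21, value 135
- food bag+rope+lantern+tent: weight 39, bulk 24, value 118
- lantern+tent+water filter: weight 31, bulk 28, value 111
Best: 143 pts.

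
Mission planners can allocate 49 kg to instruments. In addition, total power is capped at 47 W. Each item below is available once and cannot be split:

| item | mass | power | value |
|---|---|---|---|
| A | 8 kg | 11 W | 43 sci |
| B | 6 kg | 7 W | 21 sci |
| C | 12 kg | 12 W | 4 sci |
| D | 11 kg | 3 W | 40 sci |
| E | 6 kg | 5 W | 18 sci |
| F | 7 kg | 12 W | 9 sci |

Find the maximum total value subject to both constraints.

Feasible sets respecting both limits:
- A+B+D+E+F: mass 38, power 38, value 131
- A+B+C+D+E: mass 43, power 38, value 126
- A+B+D+E: mass 31, power 26, value 122
Best: 131 sci.

131 sci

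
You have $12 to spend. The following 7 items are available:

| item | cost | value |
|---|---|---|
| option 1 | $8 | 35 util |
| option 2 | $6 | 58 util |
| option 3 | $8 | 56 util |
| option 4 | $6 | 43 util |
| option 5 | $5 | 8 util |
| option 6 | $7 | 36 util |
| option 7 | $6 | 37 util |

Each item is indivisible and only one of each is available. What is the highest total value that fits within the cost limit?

This is a 0/1 knapsack; check combinations near the capacity.
- option 2+option 4: cost 6+6=12, value 58+43=101
- option 2+option 7: cost 6+6=12, value 58+37=95
- option 4+option 7: cost 6+6=12, value 43+37=80
- option 2+option 5: cost 6+5=11, value 58+8=66
Best: 101 util.

101 util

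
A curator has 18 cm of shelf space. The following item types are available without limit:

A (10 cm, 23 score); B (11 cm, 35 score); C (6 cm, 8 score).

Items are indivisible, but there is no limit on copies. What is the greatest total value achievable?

Best value-per-unit is B at 35/11; filling with it alone gives 1×35 = 35.
Optimal mix: 1×B + 1×C → length 17, value 43.

43 score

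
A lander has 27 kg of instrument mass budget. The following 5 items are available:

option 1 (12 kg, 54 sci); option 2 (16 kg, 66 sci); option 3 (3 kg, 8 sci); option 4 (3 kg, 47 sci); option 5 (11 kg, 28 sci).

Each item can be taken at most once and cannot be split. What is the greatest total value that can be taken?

Check high-value combinations within 27 kg:
- option 1+option 4+option 5: mass 12+3+11=26, value 54+47+28=129
- option 2+option 3+option 4: mass 16+3+3=22, value 66+8+47=121
- option 2+option 4: mass 16+3=19, value 66+47=113
- option 1+option 3+option 4: mass 12+3+3=18, value 54+8+47=109
Best: 129 sci.

129 sci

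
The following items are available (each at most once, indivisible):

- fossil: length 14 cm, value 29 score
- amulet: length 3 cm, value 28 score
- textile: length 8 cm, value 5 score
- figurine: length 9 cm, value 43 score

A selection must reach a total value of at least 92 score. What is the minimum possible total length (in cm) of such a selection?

Subsets with value ≥ 92, sorted by total length:
- fossil+amulet+figurine: length 26, value 100
- fossil+amulet+textile+figurine: length 34, value 105
Minimum length: 26 cm.

26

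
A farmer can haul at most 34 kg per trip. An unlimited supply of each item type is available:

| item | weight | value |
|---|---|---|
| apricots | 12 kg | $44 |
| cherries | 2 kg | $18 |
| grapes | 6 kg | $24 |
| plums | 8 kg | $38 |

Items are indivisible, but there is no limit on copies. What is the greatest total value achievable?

Best value-per-unit is cherries at 18/2, and filling with it alone uses weight 17×2=34. No mix of the others beats 17×18 = 306.

$306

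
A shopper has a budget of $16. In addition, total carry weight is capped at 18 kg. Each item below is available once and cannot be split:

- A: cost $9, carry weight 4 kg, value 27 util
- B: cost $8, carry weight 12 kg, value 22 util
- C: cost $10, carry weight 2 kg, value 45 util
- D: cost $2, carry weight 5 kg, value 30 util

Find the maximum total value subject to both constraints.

Feasible sets respecting both limits:
- C+D: cost 12, carry weight 7, value 75
- A+D: cost 11, carry weight 9, value 57
- B+D: cost 10, carry weight 17, value 52
- C: cost 10, carry weight 2, value 45
Best: 75 util.

75 util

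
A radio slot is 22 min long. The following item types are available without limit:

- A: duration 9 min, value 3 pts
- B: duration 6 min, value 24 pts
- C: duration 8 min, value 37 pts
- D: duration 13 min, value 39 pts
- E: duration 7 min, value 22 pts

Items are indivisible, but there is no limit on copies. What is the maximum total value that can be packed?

98 pts

Best value-per-unit is C at 37/8; filling with it alone gives 2×37 = 74.
Optimal mix: 1×B + 2×C → duration 22, value 98.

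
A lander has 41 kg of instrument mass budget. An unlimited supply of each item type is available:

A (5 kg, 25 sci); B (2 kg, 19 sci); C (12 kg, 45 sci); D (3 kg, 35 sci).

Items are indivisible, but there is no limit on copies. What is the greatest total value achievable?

Best value-per-unit is D at 35/3; filling with it alone gives 13×35 = 455.
Optimal mix: 1×B + 13×D → mass 41, value 474.

474 sci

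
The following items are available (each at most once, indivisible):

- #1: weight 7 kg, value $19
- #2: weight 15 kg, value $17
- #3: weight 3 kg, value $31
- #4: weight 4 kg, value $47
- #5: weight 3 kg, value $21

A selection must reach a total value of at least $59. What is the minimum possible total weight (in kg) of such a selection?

Subsets with value ≥ 59, sorted by total weight:
- #3+#4: weight 7, value 78
- #4+#5: weight 7, value 68
- #3+#4+#5: weight 10, value 99
Minimum weight: 7 kg.

7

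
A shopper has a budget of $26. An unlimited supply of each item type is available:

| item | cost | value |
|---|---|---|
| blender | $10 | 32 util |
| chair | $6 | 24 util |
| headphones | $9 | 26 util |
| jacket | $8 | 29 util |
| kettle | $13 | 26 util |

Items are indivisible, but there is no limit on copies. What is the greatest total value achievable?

101 util

Best value-per-unit is chair at 24/6; filling with it alone gives 4×24 = 96.
Optimal mix: 3×chair + 1×jacket → cost 26, value 101.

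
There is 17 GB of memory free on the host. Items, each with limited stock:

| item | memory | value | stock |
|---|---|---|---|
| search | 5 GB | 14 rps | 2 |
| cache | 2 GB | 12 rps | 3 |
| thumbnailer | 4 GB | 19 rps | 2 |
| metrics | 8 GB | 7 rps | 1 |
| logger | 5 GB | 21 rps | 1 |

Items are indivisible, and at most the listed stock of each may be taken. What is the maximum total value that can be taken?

83 rps

Top feasible selections:
- 2×cache + 2×thumbnailer + 1×logger: memory 17, value 83
- 3×cache + 1×thumbnailer + 1×logger: memory 15, value 76
- 1×search + 2×cache + 2×thumbnailer: memory 17, value 76
- 3×cache + 2×thumbnailer: memory 14, value 74
Best: 83 rps.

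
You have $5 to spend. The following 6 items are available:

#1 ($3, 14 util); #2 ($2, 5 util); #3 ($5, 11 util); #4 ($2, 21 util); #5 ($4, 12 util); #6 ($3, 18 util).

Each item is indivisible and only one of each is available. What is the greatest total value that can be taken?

Check high-value combinations within $5:
- #4+#6: cost 2+3=5, value 21+18=39
- #1+#4: cost 3+2=5, value 14+21=35
- #2+#4: cost 2+2=4, value 5+21=26
- #2+#6: cost 2+3=5, value 5+18=23
- #4: cost 2, value 21
Best: 39 util.

39 util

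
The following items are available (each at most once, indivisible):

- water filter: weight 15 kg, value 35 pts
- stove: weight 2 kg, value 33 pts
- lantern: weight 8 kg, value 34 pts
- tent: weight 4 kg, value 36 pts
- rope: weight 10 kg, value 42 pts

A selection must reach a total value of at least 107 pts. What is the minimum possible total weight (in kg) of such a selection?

Subsets with value ≥ 107, sorted by total weight:
- stove+tent+rope: weight 16, value 111
- stove+lantern+rope: weight 20, value 109
- lantern+tent+rope: weight 22, value 112
- stove+lantern+tent+rope: weight 24, value 145
Minimum weight: 16 kg.

16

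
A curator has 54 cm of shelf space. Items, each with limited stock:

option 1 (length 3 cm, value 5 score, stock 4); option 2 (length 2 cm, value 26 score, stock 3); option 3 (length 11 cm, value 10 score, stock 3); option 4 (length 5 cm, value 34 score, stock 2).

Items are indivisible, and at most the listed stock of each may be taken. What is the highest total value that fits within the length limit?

186 score

Best selections within length 54 and stock limits:
- 4×option 1 + 3×option 2 + 2×option 3 + 2×option 4: length 50, value 186
- 3×option 1 + 3×option 2 + 2×option 3 + 2×option 4: length 47, value 181
- 1×option 1 + 3×option 2 + 3×option 3 + 2×option 4: length 52, value 181
Best: 186 score.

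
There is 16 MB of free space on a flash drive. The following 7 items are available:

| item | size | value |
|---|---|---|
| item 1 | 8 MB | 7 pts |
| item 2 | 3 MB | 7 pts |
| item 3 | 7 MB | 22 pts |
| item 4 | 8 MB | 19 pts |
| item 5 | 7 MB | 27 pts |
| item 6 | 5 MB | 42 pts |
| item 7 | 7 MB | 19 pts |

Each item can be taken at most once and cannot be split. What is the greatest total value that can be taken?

76 pts

Check high-value combinations within 16 MB:
- item 2+item 5+item 6: size 3+7+5=15, value 7+27+42=76
- item 2+item 3+item 6: size 3+7+5=15, value 7+22+42=71
- item 5+item 6: size 7+5=12, value 27+42=69
- item 2+item 6+item 7: size 3+5+7=15, value 7+42+19=68
Best: 76 pts.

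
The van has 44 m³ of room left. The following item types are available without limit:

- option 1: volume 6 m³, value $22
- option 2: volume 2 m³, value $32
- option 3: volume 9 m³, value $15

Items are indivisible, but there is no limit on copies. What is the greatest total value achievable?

$704

Best value-per-unit is option 2 at 32/2, and filling with it alone uses volume 22×2=44. No mix of the others beats 22×32 = 704.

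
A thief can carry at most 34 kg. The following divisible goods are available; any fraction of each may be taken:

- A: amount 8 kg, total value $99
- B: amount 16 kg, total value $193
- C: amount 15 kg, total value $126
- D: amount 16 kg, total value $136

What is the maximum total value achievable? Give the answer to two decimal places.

Take in order of value per unit:
- A (99/8 per unit): all 8 → value 99, running total 99.00
- B (193/16 per unit): all 16 → value 193, running total 292.00
- D (136/16 per unit): 10 of 16 → value 10×136/16 = 85.0000, running total 377.00
Total 377.00.

377.00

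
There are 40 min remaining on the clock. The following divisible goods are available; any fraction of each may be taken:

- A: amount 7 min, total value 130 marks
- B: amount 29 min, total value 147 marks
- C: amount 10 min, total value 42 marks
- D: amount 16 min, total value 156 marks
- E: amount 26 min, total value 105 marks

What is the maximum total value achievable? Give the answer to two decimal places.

372.17

Take in order of value per unit:
- A (130/7 per unit): all 7 → value 130, running total 130.00
- D (156/16 per unit): all 16 → value 156, running total 286.00
- B (147/29 per unit): 17 of 29 → value 17×147/29 = 86.1724, running total 372.17
Total 372.17.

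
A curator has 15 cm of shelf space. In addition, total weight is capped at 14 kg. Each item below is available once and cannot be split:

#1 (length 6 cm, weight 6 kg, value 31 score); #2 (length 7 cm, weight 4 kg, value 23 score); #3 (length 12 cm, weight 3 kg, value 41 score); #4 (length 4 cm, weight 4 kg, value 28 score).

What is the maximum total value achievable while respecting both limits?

59 score

Feasible sets respecting both limits:
- #1+#4: length 10, weight 10, value 59
- #1+#2: length 13, weight 10, value 54
- #2+#4: length 11, weight 8, value 51
Best: 59 score.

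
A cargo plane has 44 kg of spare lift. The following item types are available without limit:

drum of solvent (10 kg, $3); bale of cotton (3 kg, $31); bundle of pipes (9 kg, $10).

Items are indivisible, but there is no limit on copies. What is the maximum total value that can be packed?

Best value-per-unit is bale of cotton at 31/3, and filling with it alone uses weight 14×3=42. No mix of the others beats 14×31 = 434.

$434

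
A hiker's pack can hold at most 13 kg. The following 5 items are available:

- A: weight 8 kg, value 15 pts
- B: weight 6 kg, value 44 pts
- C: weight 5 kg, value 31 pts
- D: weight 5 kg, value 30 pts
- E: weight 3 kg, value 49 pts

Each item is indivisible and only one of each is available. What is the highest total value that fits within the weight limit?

This is a 0/1 knapsack; check combinations near the capacity.
- C+D+E: weight 5+5+3=13, value 31+30+49=110
- B+E: weight 6+3=9, value 44+49=93
- C+E: weight 5+3=8, value 31+49=80
- D+E: weight 5+3=8, value 30+49=79
- B+C: weight 6+5=11, value 44+31=75
Best: 110 pts.

110 pts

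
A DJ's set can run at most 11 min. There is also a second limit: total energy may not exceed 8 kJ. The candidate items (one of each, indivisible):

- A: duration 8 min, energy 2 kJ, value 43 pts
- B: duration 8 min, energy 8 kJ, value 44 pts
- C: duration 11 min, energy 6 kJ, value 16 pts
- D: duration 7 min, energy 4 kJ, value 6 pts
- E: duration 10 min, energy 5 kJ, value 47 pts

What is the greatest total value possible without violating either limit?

47 pts

Feasible sets respecting both limits:
- E: duration 10, energy 5, value 47
- B: duration 8, energy 8, value 44
- A: duration 8, energy 2, value 43
- C: duration 11, energy 6, value 16
Best: 47 pts.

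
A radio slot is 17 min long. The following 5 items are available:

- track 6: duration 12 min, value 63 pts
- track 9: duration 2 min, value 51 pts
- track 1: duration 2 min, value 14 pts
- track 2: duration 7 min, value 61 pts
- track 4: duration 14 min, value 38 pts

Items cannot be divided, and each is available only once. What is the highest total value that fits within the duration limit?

This is a 0/1 knapsack; check combinations near the capacity.
- track 6+track 9+track 1: duration 12+2+2=16, value 63+51+14=128
- track 9+track 1+track 2: duration 2+2+7=11, value 51+14+61=126
- track 6+track 9: duration 12+2=14, value 63+51=114
- track 9+track 2: duration 2+7=9, value 51+61=112
- track 9+track 4: duration 2+14=16, value 51+38=89
Best: 128 pts.

128 pts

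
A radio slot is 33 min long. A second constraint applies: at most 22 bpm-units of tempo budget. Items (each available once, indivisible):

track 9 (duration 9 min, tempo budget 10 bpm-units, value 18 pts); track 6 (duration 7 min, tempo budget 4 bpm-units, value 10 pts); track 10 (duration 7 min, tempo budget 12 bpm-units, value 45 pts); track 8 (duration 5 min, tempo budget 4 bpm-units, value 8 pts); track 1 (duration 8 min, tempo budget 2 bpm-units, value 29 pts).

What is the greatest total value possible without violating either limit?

92 pts

Feasible sets respecting both limits:
- track 6+track 10+track 8+track 1: duration 27, tempo budget 22, value 92
- track 6+track 10+track 1: duration 22, tempo budget 18, value 84
- track 10+track 8+track 1: duration 20, tempo budget 18, value 82
- track 10+track 1: duration 15, tempo budget 14, value 74
Best: 92 pts.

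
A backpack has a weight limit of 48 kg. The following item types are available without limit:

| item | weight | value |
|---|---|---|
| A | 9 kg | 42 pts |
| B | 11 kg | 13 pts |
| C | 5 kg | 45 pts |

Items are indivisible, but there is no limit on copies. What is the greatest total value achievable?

405 pts

Best value-per-unit is C at 45/5, and filling with it alone uses weight 9×5=45. No mix of the others beats 9×45 = 405.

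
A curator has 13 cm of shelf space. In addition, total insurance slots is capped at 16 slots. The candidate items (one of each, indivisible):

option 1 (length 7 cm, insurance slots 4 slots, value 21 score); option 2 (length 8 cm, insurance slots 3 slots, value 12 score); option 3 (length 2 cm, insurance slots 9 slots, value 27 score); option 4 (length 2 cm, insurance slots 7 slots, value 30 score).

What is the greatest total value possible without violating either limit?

57 score

Feasible sets respecting both limits:
- option 3+option 4: length 4, insurance slots 16, value 57
- option 1+option 4: length 9, insurance slots 11, value 51
- option 1+option 3: length 9, insurance slots 13, value 48
Best: 57 score.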